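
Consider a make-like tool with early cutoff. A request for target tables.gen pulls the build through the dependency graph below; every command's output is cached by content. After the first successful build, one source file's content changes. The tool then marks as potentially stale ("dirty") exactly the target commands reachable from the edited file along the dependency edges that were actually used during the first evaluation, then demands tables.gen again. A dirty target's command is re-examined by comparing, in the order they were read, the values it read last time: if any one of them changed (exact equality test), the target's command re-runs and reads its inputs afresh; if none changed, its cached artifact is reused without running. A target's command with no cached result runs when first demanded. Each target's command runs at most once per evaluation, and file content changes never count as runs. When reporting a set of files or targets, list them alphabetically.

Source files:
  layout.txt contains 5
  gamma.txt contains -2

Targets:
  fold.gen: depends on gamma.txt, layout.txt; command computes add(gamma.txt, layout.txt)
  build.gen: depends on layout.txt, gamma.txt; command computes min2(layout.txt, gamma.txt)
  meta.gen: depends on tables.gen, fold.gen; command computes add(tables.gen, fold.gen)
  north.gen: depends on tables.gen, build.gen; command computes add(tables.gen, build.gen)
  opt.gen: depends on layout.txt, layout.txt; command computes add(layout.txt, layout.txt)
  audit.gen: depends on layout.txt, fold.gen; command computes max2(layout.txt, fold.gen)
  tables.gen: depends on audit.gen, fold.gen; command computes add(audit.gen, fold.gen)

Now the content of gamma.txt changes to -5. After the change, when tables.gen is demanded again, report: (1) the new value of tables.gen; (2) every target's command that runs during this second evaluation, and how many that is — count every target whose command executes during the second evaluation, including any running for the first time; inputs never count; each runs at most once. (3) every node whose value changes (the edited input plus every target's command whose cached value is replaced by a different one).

First demand of the output computes:
  fold.gen = add(-2, 5) = 3
  audit.gen = max2(5, 3) = 5
  tables.gen = add(5, 3) = 8

After the edit, cleaning proceeds:
  fold.gen: a read changed (gamma.txt -2->-5) — executes, giving 0.
  audit.gen: a read changed (fold.gen 3->0) — executes, giving 5 — identical to its old value.
  tables.gen: a read changed (fold.gen 3->0) — executes, giving 5.

Demanding tables.gen again yields 5.
3 target commands run: audit.gen, fold.gen, tables.gen.
The nodes whose values change: fold.gen, gamma.txt, tables.gen.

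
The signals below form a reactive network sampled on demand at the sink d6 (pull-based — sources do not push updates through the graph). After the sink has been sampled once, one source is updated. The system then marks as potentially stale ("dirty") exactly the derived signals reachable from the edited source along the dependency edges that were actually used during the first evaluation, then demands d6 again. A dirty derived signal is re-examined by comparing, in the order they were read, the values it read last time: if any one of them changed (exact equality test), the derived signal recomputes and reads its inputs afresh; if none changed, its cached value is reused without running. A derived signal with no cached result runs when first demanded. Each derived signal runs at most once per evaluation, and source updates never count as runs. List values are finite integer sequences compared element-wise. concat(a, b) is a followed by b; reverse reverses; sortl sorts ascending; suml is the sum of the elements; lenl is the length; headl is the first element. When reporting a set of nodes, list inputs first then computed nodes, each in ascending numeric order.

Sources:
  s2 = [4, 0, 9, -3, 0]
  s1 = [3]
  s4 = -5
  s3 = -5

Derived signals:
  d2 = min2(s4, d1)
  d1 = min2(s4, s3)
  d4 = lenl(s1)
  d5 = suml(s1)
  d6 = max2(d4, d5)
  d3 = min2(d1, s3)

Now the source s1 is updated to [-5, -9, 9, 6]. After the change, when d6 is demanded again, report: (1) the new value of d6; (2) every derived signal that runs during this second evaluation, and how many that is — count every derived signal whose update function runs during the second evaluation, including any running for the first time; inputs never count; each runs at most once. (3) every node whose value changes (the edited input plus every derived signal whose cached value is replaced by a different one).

Initial pass — values computed on the first demand:
  d4 = lenl([3]) = 1
  d5 = suml([3]) = 3
  d6 = max2(1, 3) = 3

Second demand — change propagation:
  d4: re-runs because s1 [3]->[-5, -9, 9, 6]; new result 4.
  d5: re-runs because s1 [3]->[-5, -9, 9, 6]; new result 1.
  d6: re-runs because d4 1->4; d5 3->1; new result 4.

d6 now evaluates to 4.
Run set: d4, d5, d6 (3 run).
Changed values: s1, d4, d5, d6.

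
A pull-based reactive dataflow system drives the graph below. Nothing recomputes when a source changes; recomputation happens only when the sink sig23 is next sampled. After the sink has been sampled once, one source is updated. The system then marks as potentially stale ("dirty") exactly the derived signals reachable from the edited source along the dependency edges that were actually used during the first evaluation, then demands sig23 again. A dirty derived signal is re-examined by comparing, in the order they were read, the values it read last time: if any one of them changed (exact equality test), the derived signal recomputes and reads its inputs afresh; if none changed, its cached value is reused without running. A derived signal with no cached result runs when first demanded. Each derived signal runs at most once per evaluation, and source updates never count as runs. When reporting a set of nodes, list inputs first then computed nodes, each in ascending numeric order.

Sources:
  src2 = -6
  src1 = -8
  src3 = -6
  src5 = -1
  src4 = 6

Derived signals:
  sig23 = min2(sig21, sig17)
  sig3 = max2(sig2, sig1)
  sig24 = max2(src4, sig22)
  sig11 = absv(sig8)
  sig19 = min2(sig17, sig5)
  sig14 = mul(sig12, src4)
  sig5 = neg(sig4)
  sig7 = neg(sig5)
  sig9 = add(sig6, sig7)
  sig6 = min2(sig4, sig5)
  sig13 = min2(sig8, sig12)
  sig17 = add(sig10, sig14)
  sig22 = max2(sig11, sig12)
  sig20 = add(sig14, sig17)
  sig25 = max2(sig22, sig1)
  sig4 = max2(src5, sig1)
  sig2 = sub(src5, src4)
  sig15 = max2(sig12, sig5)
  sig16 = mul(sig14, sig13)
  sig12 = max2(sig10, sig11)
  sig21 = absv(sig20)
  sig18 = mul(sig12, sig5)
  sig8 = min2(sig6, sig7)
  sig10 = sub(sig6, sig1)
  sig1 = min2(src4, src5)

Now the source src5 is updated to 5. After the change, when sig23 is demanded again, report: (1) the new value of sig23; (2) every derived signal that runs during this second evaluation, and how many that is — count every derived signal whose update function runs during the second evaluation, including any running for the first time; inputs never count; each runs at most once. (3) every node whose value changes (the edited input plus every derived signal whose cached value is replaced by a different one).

First evaluation (everything demanded from the output):
  sig1 = min2(6, -1) = -1
  sig4 = max2(-1, -1) = -1
  sig5 = neg(-1) = 1
  sig6 = min2(-1, 1) = -1
  sig7 = neg(1) = -1
  sig8 = min2(-1, -1) = -1
  sig10 = sub(-1, -1) = 0
  sig11 = absv(-1) = 1
  sig12 = max2(0, 1) = 1
  sig14 = mul(1, 6) = 6
  sig17 = add(0, 6) = 6
  sig20 = add(6, 6) = 12
  sig21 = absv(12) = 12
  sig23 = min2(12, 6) = 6

Propagation after the edit:
  sig1: runs — src5 -1->5; result 5.
  sig4: runs — src5 -1->5; sig1 -1->5; result 5.
  sig5: runs — sig4 -1->5; result -5.
  sig6: runs — sig4 -1->5; sig5 1->-5; result -5.
  sig7: runs — sig5 1->-5; result 5.
  sig8: runs — sig6 -1->-5; sig7 -1->5; result -5.
  sig10: runs — sig6 -1->-5; sig1 -1->5; result -10.
  sig11: runs — sig8 -1->-5; result 5.
  sig12: runs — sig10 0->-10; sig11 1->5; result 5.
  sig14: runs — sig12 1->5; result 30.
  sig17: runs — sig10 0->-10; sig14 6->30; result 20.
  sig20: runs — sig14 6->30; sig17 6->20; result 50.
  sig21: runs — sig20 12->50; result 50.
  sig23: runs — sig21 12->50; sig17 6->20; result 20.

New value of sig23: 20.
Derived signals that run: sig1, sig4, sig5, sig6, sig7, sig8, sig10, sig11, sig12, sig14, sig17, sig20, sig21, sig23 — 14 in total.
Values that change: src5, sig1, sig4, sig5, sig6, sig7, sig8, sig10, sig11, sig12, sig14, sig17, sig20, sig21, sig23.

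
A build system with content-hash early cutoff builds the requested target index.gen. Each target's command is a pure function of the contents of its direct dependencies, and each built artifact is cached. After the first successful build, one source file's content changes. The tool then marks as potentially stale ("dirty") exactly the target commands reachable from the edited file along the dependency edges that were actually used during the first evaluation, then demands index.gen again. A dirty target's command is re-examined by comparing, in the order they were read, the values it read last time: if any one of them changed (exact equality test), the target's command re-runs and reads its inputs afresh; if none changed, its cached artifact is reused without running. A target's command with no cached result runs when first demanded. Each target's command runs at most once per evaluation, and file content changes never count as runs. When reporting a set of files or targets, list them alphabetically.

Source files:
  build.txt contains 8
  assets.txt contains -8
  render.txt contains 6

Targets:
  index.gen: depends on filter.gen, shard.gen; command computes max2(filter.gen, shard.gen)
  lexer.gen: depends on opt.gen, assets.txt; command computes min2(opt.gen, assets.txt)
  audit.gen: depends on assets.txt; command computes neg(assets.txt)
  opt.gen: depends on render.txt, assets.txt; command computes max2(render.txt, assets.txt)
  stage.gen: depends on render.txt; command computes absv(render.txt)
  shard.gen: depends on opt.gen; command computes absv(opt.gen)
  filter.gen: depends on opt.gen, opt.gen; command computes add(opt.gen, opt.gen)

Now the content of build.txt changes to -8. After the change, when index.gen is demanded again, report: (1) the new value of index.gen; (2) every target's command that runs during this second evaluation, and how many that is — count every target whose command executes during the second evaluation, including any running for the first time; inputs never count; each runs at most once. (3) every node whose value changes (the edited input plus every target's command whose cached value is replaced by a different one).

New value of index.gen: 12.
Target commands that run: none — 0 in total.
Values that change: build.txt.
Key observation: build.txt is never demanded by the output, so the edit triggers no recomputation at all.

First evaluation (everything demanded from the output):
  opt.gen = max2(6, -8) = 6
  filter.gen = add(6, 6) = 12
  shard.gen = absv(6) = 6
  index.gen = max2(12, 6) = 12

Propagation after the edit:
  build.txt feeds no computation that the output demands — nothing is marked dirty and nothing runs.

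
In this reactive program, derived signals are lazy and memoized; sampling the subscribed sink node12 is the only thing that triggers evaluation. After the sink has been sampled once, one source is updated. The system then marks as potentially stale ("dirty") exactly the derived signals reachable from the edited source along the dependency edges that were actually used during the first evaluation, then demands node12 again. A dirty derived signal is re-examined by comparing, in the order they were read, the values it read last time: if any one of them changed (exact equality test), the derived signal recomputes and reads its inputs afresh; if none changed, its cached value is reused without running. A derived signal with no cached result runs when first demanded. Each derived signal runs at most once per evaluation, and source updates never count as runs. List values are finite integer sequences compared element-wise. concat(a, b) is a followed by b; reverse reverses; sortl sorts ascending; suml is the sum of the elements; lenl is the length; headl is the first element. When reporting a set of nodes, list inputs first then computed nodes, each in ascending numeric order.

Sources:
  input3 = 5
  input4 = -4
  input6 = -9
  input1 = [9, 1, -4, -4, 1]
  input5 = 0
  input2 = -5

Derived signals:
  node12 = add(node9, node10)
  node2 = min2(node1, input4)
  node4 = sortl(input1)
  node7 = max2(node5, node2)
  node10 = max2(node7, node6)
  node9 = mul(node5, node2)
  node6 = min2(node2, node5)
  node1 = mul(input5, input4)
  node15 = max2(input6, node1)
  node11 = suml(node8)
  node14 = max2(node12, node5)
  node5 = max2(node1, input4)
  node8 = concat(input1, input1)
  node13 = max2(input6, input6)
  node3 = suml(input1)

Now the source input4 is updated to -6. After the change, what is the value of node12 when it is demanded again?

First demand of the output computes:
  node1 = mul(0, -4) = 0
  node2 = min2(0, -4) = -4
  node5 = max2(0, -4) = 0
  node6 = min2(-4, 0) = -4
  node7 = max2(0, -4) = 0
  node9 = mul(0, -4) = 0
  node10 = max2(0, -4) = 0
  node12 = add(0, 0) = 0

After the edit, cleaning proceeds:
  node1: a read changed (input4 -4->-6) — executes, giving 0 — identical to its old value.
  node2: a read changed (input4 -4->-6) — executes, giving -6.
  node5: a read changed (input4 -4->-6) — executes, giving 0 — identical to its old value.
  node6: a read changed (node2 -4->-6) — executes, giving -6.
  node7: a read changed (node2 -4->-6) — executes, giving 0 — identical to its old value.
  node9: a read changed (node2 -4->-6) — executes, giving 0 — identical to its old value.
  node10: a read changed (node6 -4->-6) — executes, giving 0 — identical to its old value.
  node12: dirty, but its reads are unchanged (node9 unchanged, node10 unchanged); cached 0 stands.

Note where the cutoff bites: node12 is checked, finds nothing changed, and keeps its cache.

Demanding node12 again yields 0.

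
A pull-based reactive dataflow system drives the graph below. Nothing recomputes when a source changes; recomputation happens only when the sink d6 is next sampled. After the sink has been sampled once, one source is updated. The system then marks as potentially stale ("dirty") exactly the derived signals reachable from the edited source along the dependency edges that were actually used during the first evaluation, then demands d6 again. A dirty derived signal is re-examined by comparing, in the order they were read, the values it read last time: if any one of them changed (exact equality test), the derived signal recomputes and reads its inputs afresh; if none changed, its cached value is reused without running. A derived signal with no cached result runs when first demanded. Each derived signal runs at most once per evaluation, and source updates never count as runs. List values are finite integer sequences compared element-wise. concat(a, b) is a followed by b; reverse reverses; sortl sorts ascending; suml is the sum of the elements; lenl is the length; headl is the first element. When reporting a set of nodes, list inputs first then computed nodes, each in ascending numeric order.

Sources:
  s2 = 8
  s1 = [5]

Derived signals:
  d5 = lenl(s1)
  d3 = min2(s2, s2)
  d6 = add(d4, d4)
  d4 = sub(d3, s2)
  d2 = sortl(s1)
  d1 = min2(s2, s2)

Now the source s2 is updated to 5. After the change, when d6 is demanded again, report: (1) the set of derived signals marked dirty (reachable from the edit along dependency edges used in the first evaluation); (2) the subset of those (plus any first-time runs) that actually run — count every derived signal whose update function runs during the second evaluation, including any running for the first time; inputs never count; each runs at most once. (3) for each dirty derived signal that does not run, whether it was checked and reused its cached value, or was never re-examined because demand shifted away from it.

First evaluation (everything demanded from the output):
  d3 = min2(8, 8) = 8
  d4 = sub(8, 8) = 0
  d6 = add(0, 0) = 0

Propagation after the edit:
  d3: runs — s2 8->5; s2 8->5; result 5.
  d4: runs — d3 8->5; s2 8->5; result 0 (same value as before).
  d6: checked — values it read are unchanged (d4 unchanged, d4 unchanged); reused cached 0 without running.

Key observation: the change is absorbed at d4 — it re-runs but produces the same value, and the output's value is unchanged.

Marked dirty: d3, d4, d6.
Derived signals that run: d3, d4 — 2 in total.
Checked but reused from cache: d6.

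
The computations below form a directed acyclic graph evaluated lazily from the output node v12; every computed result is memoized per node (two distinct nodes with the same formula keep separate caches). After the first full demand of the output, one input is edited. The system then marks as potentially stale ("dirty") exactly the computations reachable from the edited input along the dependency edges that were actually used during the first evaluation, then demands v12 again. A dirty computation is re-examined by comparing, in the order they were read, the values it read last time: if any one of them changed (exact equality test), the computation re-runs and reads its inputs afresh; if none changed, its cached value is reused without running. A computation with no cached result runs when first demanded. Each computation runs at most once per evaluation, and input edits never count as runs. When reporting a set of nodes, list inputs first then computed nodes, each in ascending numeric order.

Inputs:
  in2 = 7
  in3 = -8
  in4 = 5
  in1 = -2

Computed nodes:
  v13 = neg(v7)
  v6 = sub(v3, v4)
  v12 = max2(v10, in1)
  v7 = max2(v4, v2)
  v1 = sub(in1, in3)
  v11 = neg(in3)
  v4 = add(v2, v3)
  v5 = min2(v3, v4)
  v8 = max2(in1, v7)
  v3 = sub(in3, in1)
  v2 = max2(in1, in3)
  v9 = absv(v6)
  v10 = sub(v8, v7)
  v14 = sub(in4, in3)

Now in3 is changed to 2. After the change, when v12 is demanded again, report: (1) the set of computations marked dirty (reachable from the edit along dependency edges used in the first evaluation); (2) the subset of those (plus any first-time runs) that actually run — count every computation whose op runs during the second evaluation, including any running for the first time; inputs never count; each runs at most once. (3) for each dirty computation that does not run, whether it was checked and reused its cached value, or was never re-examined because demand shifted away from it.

The edit dirties: v2, v3, v4, v7, v8, v10, v12.
6 computations run: v2, v3, v4, v7, v8, v10.
Cache hits after checking: v12.
Note the absorption at v10: it re-runs yet its value is the same, leaving the output's value untouched.

First demand of the output computes:
  v2 = max2(-2, -8) = -2
  v3 = sub(-8, -2) = -6
  v4 = add(-2, -6) = -8
  v7 = max2(-8, -2) = -2
  v8 = max2(-2, -2) = -2
  v10 = sub(-2, -2) = 0
  v12 = max2(0, -2) = 0

After the edit, cleaning proceeds:
  v2: a read changed (in3 -8->2) — executes, giving 2.
  v3: a read changed (in3 -8->2) — executes, giving 4.
  v4: a read changed (v2 -2->2; v3 -6->4) — executes, giving 6.
  v7: a read changed (v4 -8->6; v2 -2->2) — executes, giving 6.
  v8: a read changed (v7 -2->6) — executes, giving 6.
  v10: a read changed (v8 -2->6; v7 -2->6) — executes, giving 0 — identical to its old value.
  v12: dirty, but its reads are unchanged (v10 unchanged, in1 unchanged); cached 0 stands.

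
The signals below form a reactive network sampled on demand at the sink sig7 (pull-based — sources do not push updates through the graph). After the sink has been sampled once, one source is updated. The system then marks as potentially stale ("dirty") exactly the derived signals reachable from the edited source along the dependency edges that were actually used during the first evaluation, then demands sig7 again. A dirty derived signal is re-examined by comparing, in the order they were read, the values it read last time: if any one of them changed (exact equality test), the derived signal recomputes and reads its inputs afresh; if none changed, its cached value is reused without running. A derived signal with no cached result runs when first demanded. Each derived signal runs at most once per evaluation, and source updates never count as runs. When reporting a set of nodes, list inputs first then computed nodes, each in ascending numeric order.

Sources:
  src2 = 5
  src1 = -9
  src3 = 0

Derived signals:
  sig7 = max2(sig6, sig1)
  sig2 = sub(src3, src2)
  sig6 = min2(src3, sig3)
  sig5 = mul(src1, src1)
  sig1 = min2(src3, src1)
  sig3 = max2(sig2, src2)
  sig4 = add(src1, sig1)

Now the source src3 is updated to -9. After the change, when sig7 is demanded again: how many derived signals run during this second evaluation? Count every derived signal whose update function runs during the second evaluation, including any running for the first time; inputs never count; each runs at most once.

Run set: sig1, sig2, sig3, sig6, sig7 (5 run).

Initial pass — values computed on the first demand:
  sig1 = min2(0, -9) = -9
  sig2 = sub(0, 5) = -5
  sig3 = max2(-5, 5) = 5
  sig6 = min2(0, 5) = 0
  sig7 = max2(0, -9) = 0

Second demand — change propagation:
  sig1: re-runs because src3 0->-9; new result -9 (unchanged).
  sig2: re-runs because src3 0->-9; new result -14.
  sig3: re-runs because sig2 -5->-14; new result 5 (unchanged).
  sig6: re-runs because src3 0->-9; new result -9.
  sig7: re-runs because sig6 0->-9; new result -9.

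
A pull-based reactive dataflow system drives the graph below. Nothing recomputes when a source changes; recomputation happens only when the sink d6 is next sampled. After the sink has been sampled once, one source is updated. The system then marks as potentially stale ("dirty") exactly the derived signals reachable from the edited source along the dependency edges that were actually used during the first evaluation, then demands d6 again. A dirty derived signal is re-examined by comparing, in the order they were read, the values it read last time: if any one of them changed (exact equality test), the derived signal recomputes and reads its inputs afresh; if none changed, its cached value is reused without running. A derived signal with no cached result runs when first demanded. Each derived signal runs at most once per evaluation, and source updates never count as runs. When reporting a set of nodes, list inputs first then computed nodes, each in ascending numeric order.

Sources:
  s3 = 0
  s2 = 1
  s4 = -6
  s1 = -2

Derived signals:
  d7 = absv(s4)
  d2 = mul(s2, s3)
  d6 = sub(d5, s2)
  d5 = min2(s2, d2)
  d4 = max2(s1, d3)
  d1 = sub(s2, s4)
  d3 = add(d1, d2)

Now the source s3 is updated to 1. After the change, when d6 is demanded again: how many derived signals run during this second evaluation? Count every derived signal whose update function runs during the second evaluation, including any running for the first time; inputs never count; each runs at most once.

Derived signals that run: d2, d5, d6 — 3 in total.

First evaluation (everything demanded from the output):
  d2 = mul(1, 0) = 0
  d5 = min2(1, 0) = 0
  d6 = sub(0, 1) = -1

Propagation after the edit:
  d2: runs — s3 0->1; result 1.
  d5: runs — d2 0->1; result 1.
  d6: runs — d5 0->1; result 0.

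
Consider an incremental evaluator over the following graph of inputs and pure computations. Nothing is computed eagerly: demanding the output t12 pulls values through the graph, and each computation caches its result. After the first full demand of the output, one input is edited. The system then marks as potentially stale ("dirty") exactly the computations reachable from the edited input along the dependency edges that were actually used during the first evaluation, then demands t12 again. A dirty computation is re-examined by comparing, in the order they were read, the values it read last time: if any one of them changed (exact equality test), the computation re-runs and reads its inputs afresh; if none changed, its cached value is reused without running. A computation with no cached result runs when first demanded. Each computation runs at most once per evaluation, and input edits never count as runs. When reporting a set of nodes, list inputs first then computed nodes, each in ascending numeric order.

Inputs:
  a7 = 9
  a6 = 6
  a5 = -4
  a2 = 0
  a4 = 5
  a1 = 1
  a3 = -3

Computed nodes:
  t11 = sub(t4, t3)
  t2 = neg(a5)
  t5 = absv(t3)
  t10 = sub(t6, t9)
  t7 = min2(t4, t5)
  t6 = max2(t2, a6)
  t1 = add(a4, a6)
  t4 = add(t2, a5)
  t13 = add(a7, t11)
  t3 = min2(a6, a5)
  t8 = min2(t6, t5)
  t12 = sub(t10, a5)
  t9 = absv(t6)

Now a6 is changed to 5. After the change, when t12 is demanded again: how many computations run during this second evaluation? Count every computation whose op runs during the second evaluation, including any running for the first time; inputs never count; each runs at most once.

Initial pass — values computed on the first demand:
  t2 = neg(-4) = 4
  t6 = max2(4, 6) = 6
  t9 = absv(6) = 6
  t10 = sub(6, 6) = 0
  t12 = sub(0, -4) = 4

Second demand — change propagation:
  t6: re-runs because a6 6->5; new result 5.
  t9: re-runs because t6 6->5; new result 5.
  t10: re-runs because t6 6->5; t9 6->5; new result 0 (unchanged).
  t12: re-examined; everything it read last time is the same (t10 unchanged, a5 unchanged) — cache 4 kept, no run.

The important point: t10 recomputes to an identical value, and the output ends up unchanged.

Run set: t6, t9, t10 (3 run).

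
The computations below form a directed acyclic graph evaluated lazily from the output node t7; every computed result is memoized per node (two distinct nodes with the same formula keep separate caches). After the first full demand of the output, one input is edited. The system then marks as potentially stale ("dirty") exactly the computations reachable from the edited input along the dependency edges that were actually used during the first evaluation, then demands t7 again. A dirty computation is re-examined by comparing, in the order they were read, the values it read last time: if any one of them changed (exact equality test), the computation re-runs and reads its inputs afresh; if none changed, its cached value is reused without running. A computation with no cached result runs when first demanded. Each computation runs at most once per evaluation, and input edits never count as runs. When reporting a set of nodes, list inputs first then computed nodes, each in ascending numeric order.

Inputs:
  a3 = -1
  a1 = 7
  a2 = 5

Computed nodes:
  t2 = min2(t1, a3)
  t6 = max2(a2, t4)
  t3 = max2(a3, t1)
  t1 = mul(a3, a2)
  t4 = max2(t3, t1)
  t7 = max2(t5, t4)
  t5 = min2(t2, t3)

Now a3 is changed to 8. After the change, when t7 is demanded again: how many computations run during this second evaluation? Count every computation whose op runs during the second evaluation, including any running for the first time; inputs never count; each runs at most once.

First demand of the output computes:
  t1 = mul(-1, 5) = -5
  t2 = min2(-5, -1) = -5
  t3 = max2(-1, -5) = -1
  t4 = max2(-1, -5) = -1
  t5 = min2(-5, -1) = -5
  t7 = max2(-5, -1) = -1

After the edit, cleaning proceeds:
  t1: a read changed (a3 -1->8) — executes, giving 40.
  t2: a read changed (t1 -5->40; a3 -1->8) — executes, giving 8.
  t3: a read changed (a3 -1->8; t1 -5->40) — executes, giving 40.
  t4: a read changed (t3 -1->40; t1 -5->40) — executes, giving 40.
  t5: a read changed (t2 -5->8; t3 -1->40) — executes, giving 8.
  t7: a read changed (t5 -5->8; t4 -1->40) — executes, giving 40.

6 computations run: t1, t2, t3, t4, t5, t7.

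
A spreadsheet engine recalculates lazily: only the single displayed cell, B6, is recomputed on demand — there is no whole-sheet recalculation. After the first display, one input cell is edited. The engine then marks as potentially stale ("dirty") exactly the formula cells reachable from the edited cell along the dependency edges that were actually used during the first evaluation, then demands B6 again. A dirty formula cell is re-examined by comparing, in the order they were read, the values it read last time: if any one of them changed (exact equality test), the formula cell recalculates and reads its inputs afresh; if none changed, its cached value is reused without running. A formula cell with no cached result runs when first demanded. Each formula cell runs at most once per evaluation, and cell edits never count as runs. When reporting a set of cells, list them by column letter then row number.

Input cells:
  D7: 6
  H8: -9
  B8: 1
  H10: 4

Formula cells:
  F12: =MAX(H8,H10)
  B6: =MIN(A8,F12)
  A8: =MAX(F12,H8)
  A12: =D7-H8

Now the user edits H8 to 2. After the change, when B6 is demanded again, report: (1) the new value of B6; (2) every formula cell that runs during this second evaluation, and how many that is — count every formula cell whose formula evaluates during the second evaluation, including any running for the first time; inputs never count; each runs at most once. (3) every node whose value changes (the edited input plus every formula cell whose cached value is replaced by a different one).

First evaluation (everything demanded from the output):
  F12 = MAX(-9, 4) = 4
  A8 = MAX(4, -9) = 4
  B6 = MIN(4, 4) = 4

Propagation after the edit:
  F12: runs — H8 -9->2; result 4 (same value as before).
  A8: runs — H8 -9->2; result 4 (same value as before).
  B6: checked — values it read are unchanged (A8 unchanged, F12 unchanged); reused cached 4 without running.

Key observation: the cutoff stops propagation at B6 — its inputs' values are unchanged, so it reuses its cache.

New value of B6: 4.
Formula cells that run: A8, F12 — 2 in total.
Values that change: H8.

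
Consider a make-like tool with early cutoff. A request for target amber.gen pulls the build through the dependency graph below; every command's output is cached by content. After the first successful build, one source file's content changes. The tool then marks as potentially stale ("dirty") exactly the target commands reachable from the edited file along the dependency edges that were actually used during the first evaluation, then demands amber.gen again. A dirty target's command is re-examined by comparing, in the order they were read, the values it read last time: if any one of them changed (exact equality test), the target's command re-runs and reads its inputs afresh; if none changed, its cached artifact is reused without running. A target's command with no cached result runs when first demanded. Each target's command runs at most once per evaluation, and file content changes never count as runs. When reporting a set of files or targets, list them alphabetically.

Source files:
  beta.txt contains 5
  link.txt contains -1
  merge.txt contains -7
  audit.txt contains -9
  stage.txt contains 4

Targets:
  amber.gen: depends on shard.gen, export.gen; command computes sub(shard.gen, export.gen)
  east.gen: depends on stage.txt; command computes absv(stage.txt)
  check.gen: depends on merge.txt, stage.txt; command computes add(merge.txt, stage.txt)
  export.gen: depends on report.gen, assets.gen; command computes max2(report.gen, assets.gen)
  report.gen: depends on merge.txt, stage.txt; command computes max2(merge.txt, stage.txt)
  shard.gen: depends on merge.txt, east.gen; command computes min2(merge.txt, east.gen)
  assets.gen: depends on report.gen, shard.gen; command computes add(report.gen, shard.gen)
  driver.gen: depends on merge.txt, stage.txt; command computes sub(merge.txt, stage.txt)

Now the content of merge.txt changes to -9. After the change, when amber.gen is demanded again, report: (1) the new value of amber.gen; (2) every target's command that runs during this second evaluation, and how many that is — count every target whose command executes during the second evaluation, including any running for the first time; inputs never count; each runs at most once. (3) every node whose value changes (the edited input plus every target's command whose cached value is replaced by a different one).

First demand of the output computes:
  east.gen = absv(4) = 4
  report.gen = max2(-7, 4) = 4
  shard.gen = min2(-7, 4) = -7
  assets.gen = add(4, -7) = -3
  export.gen = max2(4, -3) = 4
  amber.gen = sub(-7, 4) = -11

After the edit, cleaning proceeds:
  report.gen: a read changed (merge.txt -7->-9) — executes, giving 4 — identical to its old value.
  shard.gen: a read changed (merge.txt -7->-9) — executes, giving -9.
  assets.gen: a read changed (shard.gen -7->-9) — executes, giving -5.
  export.gen: a read changed (assets.gen -3->-5) — executes, giving 4 — identical to its old value.
  amber.gen: a read changed (shard.gen -7->-9) — executes, giving -13.

Demanding amber.gen again yields -13.
5 target commands run: amber.gen, assets.gen, export.gen, report.gen, shard.gen.
The nodes whose values change: amber.gen, assets.gen, merge.txt, shard.gen.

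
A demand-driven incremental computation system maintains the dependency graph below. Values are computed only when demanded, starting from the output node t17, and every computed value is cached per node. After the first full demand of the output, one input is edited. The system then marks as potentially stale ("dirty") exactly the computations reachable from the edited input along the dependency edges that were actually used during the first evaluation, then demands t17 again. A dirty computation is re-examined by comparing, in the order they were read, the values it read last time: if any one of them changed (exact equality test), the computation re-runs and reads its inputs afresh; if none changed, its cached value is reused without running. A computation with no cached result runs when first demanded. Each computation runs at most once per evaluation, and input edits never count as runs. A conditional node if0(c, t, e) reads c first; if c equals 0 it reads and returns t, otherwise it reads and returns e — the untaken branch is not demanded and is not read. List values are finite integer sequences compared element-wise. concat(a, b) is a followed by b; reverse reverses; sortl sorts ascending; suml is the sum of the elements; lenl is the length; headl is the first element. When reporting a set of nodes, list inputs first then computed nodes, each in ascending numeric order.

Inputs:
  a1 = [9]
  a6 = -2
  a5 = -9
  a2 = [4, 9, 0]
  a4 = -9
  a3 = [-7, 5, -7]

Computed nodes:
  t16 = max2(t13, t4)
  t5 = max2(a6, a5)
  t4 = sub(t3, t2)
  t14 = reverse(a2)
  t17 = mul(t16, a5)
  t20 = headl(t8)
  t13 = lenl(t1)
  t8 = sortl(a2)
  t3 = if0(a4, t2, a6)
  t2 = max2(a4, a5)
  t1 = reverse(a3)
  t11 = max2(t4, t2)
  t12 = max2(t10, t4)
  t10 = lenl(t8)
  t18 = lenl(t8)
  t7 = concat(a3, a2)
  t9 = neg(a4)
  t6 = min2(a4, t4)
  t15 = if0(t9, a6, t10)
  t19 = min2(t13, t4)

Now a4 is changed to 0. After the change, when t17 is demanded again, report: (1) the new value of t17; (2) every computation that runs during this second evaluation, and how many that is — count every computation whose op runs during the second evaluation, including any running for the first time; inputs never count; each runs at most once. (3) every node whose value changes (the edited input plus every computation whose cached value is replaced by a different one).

New value of t17: -27.
Computations that run: t2, t3, t4, t16, t17 — 5 in total.
Values that change: a4, t2, t3, t4, t16, t17.

First evaluation (everything demanded from the output):
  t1 = reverse([-7, 5, -7]) = [-7, 5, -7]
  t2 = max2(-9, -9) = -9
  t3 = if0(a4=-9 -> else branch a6) = -2
  t4 = sub(-2, -9) = 7
  t13 = lenl([-7, 5, -7]) = 3
  t16 = max2(3, 7) = 7
  t17 = mul(7, -9) = -63

Propagation after the edit:
  t2: runs — a4 -9->0; result 0.
  t3: runs — a4 -9->0; result 0.
  t4: runs — t3 -2->0; t2 -9->0; result 0.
  t16: runs — t4 7->0; result 3.
  t17: runs — t16 7->3; result -27.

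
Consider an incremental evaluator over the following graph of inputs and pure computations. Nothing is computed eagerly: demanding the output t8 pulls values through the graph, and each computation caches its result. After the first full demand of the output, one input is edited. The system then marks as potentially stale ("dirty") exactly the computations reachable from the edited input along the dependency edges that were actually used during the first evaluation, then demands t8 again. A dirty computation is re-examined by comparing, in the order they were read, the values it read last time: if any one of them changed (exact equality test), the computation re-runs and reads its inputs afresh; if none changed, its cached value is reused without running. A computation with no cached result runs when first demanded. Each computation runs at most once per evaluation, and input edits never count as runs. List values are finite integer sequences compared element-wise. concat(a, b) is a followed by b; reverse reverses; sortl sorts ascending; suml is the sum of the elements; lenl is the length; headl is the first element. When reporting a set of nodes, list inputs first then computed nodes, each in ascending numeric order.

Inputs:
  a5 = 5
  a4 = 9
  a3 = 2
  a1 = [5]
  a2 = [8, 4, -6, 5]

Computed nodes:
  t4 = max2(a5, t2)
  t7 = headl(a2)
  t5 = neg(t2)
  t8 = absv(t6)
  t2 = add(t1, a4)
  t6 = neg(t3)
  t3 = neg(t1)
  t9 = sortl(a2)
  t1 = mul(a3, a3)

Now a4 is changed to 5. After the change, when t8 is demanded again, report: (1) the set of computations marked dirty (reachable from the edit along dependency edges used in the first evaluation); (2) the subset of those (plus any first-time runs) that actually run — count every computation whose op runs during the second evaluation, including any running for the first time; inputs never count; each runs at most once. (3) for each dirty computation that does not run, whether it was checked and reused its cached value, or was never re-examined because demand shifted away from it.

Initial pass — values computed on the first demand:
  t1 = mul(2, 2) = 4
  t3 = neg(4) = -4
  t6 = neg(-4) = 4
  t8 = absv(4) = 4

Second demand — change propagation:
  no demanded computation ever read a4, so the edit dirties nothing and nothing runs.

The important point: nothing the output needs ever reads a4, so the edit is invisible to it.

Dirty set: none.
Run set: none (0 run).
All dirty computations ended up running.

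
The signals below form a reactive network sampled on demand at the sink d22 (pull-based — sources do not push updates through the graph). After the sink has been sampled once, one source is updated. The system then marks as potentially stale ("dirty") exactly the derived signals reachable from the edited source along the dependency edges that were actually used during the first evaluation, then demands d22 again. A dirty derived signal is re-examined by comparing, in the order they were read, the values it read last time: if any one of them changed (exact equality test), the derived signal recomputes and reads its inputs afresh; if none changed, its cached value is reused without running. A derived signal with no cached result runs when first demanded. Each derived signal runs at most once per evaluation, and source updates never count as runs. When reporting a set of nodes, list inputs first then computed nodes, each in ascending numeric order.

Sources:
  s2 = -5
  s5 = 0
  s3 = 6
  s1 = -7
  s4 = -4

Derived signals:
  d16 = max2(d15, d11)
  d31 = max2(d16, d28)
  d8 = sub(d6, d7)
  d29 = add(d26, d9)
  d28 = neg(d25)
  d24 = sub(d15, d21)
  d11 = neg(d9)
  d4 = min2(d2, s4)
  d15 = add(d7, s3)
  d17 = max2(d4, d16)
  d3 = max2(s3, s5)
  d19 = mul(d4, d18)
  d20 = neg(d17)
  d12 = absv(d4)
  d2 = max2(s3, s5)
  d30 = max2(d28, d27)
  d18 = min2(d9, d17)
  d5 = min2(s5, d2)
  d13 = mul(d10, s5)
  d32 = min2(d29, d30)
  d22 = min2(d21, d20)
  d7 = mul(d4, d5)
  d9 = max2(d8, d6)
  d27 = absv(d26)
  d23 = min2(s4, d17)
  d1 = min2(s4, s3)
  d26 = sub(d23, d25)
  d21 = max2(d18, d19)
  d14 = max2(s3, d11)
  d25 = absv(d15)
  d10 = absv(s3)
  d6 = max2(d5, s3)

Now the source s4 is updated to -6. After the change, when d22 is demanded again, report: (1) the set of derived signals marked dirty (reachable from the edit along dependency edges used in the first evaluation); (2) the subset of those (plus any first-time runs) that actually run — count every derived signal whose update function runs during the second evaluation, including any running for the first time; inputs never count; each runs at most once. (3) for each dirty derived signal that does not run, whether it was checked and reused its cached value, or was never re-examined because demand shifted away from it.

Dirty set: d4, d7, d8, d9, d11, d15, d16, d17, d18, d19, d20, d21, d22.
Run set: d4, d7, d17, d19, d21 (5 run).
Re-examined without running (cache reused): d8, d9, d11, d15, d16, d18, d20, d22.
The important point: at d8 every value read last time is unchanged, so the dirty flag clears without a run.

Initial pass — values computed on the first demand:
  d2 = max2(6, 0) = 6
  d4 = min2(6, -4) = -4
  d5 = min2(0, 6) = 0
  d6 = max2(0, 6) = 6
  d7 = mul(-4, 0) = 0
  d8 = sub(6, 0) = 6
  d9 = max2(6, 6) = 6
  d11 = neg(6) = -6
  d15 = add(0, 6) = 6
  d16 = max2(6, -6) = 6
  d17 = max2(-4, 6) = 6
  d18 = min2(6, 6) = 6
  d19 = mul(-4, 6) = -24
  d20 = neg(6) = -6
  d21 = max2(6, -24) = 6
  d22 = min2(6, -6) = -6

Second demand — change propagation:
  d4: re-runs because s4 -4->-6; new result -6.
  d7: re-runs because d4 -4->-6; new result 0 (unchanged).
  d8: re-examined; everything it read last time is the same (d6 unchanged, d7 unchanged) — cache 6 kept, no run.
  d9: re-examined; everything it read last time is the same (d8 unchanged, d6 unchanged) — cache 6 kept, no run.
  d11: re-examined; everything it read last time is the same (d9 unchanged) — cache -6 kept, no run.
  d15: re-examined; everything it read last time is the same (d7 unchanged, s3 unchanged) — cache 6 kept, no run.
  d16: re-examined; everything it read last time is the same (d15 unchanged, d11 unchanged) — cache 6 kept, no run.
  d17: re-runs because d4 -4->-6; new result 6 (unchanged).
  d18: re-examined; everything it read last time is the same (d9 unchanged, d17 unchanged) — cache 6 kept, no run.
  d19: re-runs because d4 -4->-6; new result -36.
  d20: re-examined; everything it read last time is the same (d17 unchanged) — cache -6 kept, no run.
  d21: re-runs because d19 -24->-36; new result 6 (unchanged).
  d22: re-examined; everything it read last time is the same (d21 unchanged, d20 unchanged) — cache -6 kept, no run.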